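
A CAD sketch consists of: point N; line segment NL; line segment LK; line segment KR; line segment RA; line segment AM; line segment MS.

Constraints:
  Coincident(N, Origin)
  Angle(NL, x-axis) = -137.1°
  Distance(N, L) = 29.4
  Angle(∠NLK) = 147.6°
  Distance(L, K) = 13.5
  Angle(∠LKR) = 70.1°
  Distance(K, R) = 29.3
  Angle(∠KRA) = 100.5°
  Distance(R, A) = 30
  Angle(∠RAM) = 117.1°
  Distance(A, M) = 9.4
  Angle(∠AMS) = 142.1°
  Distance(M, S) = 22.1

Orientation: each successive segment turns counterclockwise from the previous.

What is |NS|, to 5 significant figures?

23.069

N is at the origin; NL runs at -137.1° with length 29.4, so L = (-21.537, -20.013). ∠NLK = 147.6° gives LK at -104.70° from the x-axis; with |LK| = 13.5, K = (-24.962, -33.071). ∠LKR = 70.1° gives KR at 5.2000° from the x-axis; with |KR| = 29.3, R = (4.2169, -30.416). ∠KRA = 100.5° gives RA at 84.700° from the x-axis; with |RA| = 30.0, A = (6.9880, -0.54403). ∠RAM = 117.1° gives AM at 147.60° from the x-axis; with |AM| = 9.4, M = (-0.94865, 4.4927). ∠AMS = 142.1° gives MS at -174.50° from the x-axis; with |MS| = 22.1, S = (-22.947, 2.3745). Then |NS| = |S − N| = 23.069.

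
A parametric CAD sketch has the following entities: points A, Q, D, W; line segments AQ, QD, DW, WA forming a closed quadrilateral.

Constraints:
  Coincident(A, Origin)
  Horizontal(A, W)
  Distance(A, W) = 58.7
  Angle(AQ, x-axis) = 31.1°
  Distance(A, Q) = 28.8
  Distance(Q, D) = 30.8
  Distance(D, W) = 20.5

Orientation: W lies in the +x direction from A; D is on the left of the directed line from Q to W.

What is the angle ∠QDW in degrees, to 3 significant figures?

90.5°

Checks: |AW| = 58.70 ✓; |AQ| = 28.80 ✓; |QD| = 30.80 ✓; |DW| = 20.50 ✓.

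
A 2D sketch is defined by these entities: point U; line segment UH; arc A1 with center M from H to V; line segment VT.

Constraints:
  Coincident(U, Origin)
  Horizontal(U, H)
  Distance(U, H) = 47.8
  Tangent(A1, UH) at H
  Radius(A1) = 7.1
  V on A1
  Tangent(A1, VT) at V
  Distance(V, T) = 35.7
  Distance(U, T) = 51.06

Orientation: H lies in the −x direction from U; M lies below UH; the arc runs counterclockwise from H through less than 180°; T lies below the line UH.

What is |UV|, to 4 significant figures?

54.66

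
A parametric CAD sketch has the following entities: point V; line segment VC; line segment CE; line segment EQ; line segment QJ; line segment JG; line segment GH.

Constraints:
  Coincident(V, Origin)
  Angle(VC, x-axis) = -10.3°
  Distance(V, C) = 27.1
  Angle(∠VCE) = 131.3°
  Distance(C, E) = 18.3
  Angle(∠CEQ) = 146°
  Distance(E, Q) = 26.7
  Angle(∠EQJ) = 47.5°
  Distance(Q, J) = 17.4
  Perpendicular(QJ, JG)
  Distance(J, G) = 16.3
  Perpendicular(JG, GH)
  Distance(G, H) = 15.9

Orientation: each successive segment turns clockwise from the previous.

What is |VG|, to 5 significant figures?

41.351

∠EQJ = 47.5° gives QJ at 134.50° from the x-axis; with |QJ| = 17.4, J = (22.495, -34.785). The perpendicularity gives JG at right angles to QJ, so JG runs at 44.500°; with |JG| = 16.3, G = (34.121, -23.360). Then |VG| = |G − V| = 41.351.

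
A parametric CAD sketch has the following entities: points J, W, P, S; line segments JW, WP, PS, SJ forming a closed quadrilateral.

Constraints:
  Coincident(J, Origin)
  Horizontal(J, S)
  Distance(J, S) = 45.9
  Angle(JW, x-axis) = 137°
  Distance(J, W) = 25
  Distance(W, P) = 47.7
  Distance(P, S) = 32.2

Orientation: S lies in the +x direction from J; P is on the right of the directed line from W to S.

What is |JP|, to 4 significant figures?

22.71

J is at the origin; J and S share the same y with |JS| = 45.9 and S in +x, so S = (45.9, 0). JW runs at 137.0° with |JW| = 25.0, so W = (-18.28, 17.05). P is determined by |WP| = 47.7 and |PS| = 32.2 together: it lies at the intersection of circle(W, 47.7) and circle(S, 32.2). With |WS| = 66.41, the foot of the radical line on WS is 42.53 from W and the perpendicular offset is √(47.7² − 42.53²) = 21.60. Taking the right-of-WS solution: P = (17.27, -14.74).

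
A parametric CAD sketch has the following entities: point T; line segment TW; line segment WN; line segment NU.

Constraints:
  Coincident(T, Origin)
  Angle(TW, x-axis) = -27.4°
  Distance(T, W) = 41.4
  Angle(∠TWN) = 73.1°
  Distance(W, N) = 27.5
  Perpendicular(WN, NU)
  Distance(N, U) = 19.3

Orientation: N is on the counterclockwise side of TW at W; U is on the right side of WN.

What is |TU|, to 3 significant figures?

60.9

∠TWN = 73.1°, so WN runs at -27.4° + (180° − 73.1°) = 79.5° from the x-axis; with |WN| = 27.5, N = W + 27.5·(cos 79.5°, sin 79.5°) = (41.8, 7.99). The perpendicularity gives NU at right angles to WN; with |NU| = 19.3 on the right of WN, U = N + 19.3·(0.983, -0.182) = (60.7, 4.47). Then |TU| = |U − T| = 60.9.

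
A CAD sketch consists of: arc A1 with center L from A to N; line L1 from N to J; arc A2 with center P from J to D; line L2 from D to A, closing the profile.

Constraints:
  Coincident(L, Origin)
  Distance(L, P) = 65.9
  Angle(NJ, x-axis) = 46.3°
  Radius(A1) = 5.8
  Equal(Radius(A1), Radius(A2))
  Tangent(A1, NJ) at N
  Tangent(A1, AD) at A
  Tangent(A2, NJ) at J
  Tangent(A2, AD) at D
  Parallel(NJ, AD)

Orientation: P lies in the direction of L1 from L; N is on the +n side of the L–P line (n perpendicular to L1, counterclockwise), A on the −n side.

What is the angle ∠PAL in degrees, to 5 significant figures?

84.970°

The slot axis is L1's direction at 46.3°, so u = (cos 46.3°, sin 46.3°) = (0.69088, 0.72297) and n = (−sin 46.3°, cos 46.3°) = (-0.72297, 0.69088). L is at the origin and P lies 65.9 along u from L, so P = 65.9·u = (45.529, 47.644). Tangency of A1 to both parallel lines with radius 5.8 puts N and A at L ± 5.8·n: N = (-4.1932, 4.0071), A = (4.1932, -4.0071). Then cos ∠PAL = AP·AL / (|AP||AL|), giving 84.970°.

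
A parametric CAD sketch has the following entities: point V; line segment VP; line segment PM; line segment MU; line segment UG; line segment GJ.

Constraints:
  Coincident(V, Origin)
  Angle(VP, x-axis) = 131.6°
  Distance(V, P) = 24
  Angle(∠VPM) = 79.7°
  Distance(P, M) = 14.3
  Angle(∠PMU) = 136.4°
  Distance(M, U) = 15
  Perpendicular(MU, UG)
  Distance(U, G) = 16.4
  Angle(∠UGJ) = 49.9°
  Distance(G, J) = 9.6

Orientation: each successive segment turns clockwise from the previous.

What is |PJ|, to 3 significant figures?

18.0

V is at the origin; VP runs at 131.6° with length 24.0, so P = (-15.9, 17.9). ∠VPM = 79.7° gives PM at 31.3° from the x-axis; with |PM| = 14.3, M = (-3.72, 25.4). ∠PMU = 136.4° gives MU at -12.3° from the x-axis; with |MU| = 15.0, U = (10.9, 22.2). The perpendicularity gives UG at right angles to MU, so UG runs at -102°; with |UG| = 16.4, G = (7.45, 6.16). ∠UGJ = 49.9° gives GJ at 128° from the x-axis; with |GJ| = 9.6, J = (1.59, 13.8). Then |PJ| = |J − P| = 18.0.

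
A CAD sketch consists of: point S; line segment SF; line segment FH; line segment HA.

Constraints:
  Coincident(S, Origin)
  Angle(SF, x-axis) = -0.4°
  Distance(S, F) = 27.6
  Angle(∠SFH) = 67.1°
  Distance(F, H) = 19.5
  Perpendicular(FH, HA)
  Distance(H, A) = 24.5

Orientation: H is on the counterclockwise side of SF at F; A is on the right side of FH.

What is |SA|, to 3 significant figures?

50.7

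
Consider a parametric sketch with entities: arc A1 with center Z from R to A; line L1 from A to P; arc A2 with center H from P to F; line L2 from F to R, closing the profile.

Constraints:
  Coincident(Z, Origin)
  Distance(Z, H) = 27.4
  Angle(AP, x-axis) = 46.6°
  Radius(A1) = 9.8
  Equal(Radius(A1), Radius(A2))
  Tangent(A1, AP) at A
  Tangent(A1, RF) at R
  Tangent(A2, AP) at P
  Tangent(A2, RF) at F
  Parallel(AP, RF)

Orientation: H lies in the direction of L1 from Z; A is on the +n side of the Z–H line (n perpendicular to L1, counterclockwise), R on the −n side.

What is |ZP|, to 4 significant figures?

29.10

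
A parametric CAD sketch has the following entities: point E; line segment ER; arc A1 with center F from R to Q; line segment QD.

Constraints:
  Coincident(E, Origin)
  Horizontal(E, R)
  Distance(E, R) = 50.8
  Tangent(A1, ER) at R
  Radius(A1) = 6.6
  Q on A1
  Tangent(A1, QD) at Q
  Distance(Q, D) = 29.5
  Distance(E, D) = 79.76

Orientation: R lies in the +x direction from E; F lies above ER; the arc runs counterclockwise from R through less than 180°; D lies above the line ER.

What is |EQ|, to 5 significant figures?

55.439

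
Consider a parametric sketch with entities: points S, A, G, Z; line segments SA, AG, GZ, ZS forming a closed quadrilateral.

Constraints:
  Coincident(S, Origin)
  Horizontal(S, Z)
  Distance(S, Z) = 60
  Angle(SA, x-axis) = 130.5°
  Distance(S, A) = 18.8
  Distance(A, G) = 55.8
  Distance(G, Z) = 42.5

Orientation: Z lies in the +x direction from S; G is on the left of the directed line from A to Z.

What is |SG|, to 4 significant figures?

53.53

Checks: |AG| = 55.80 ✓; |GZ| = 42.50 ✓.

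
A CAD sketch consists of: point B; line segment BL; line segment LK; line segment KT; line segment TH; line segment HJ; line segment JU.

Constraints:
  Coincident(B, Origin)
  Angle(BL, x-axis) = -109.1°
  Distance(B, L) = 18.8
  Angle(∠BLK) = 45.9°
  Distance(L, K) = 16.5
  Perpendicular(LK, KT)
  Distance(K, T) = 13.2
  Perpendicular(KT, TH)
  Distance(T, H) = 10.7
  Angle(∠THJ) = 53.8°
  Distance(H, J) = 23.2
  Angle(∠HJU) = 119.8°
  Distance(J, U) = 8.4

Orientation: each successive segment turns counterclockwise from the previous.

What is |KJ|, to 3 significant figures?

6.28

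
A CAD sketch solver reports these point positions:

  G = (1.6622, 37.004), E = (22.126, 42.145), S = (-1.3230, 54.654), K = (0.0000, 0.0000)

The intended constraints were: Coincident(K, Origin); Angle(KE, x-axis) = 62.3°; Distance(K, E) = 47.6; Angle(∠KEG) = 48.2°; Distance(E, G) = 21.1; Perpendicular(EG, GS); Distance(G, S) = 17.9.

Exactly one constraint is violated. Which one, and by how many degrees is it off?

Perpendicular(EG, GS) — off by 4.50°.

K = (0.00, 0.00) ✓; KE at 62.30° ✓; |KE| = 47.60 ✓; ∠KEG = 48.20° ✓; |EG| = 21.10 ✓; ∠(EG, GS) = 94.50° ✗; |GS| = 17.90 ✓.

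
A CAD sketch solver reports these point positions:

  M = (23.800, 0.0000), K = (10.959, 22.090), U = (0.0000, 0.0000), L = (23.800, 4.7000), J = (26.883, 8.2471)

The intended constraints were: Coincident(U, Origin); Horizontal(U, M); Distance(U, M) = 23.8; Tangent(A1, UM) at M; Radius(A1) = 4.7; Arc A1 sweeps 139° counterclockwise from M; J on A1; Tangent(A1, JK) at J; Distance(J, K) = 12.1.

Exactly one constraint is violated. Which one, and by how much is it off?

Distance(J, K) = 12.1 — off by 9.00.

U = (0.00, 0.00) ✓; U.y = 0.00, M.y = 0.00 ✓; |UM| = 23.80 ✓; ∠(LM, MU) = 90.00° ✓; |LM| = 4.700 ✓; bearing(L→J) − bearing(L→M) = 139.0° ✓; |LJ| = 4.700 ✓; ∠(LJ, JK) = 90.00° ✓; |JK| = 21.10 ✗.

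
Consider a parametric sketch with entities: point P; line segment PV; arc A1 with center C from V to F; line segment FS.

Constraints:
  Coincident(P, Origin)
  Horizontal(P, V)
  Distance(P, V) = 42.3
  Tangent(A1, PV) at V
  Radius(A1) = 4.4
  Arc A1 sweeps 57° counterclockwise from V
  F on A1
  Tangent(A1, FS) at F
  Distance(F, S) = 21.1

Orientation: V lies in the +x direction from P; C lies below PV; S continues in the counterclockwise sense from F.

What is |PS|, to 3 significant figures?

33.5

P is at the origin; P and V share the same y with |PV| = 42.3 and V on the +x side, so V = (42.3, 0.00). Tangency of A1 to PV means the radius CV is perpendicular to PV, so C = V + (0, -4.4) = (42.3, -4.40). On A1, V sits at bearing 90° from C; a 57° counterclockwise sweep puts F at bearing 147°, so F = C + 4.4·(cos 147°, sin 147°) = (38.6, -2.00). Since A1 is tangent to FS there, CF ⟂ FS, so FS runs along (−sin 147°, cos 147°); with |FS| = 21.1, S = (27.1, -19.7). Then |PS| = |S − P| = 33.5.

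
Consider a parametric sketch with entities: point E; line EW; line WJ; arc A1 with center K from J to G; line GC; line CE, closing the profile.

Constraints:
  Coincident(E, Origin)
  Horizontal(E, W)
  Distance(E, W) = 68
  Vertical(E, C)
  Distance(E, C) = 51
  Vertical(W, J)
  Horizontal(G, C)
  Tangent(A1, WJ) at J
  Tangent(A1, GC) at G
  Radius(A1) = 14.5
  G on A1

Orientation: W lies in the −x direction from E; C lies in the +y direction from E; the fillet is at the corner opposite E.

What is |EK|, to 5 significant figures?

64.765

E is at the origin; EW is horizontal with |EW| = 68.0 and W on the −x side, so W = (-68.000, 0.0000). EC is vertical with |EC| = 51.0 and C on the +y side, so C = (0.0000, 51.000). The virtual corner opposite E is at (-68.000, 51.000). Since A1 is tangent to WJ there, KJ ⟂ WJ and tangency of A1 to GC means the radius KG is perpendicular to GC, with radius 14.5, so the center K sits 14.5 in from both sides at K = (-53.500, 36.500). Then |EK| = |K − E| = 64.765.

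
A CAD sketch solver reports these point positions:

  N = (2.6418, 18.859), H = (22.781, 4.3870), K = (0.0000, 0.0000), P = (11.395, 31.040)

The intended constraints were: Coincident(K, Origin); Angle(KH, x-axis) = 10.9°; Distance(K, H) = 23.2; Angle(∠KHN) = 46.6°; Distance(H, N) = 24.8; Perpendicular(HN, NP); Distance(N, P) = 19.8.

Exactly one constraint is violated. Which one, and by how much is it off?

Distance(N, P) = 19.8 — off by 4.80.

K = (0.00, 0.00) ✓; KH at 10.90° ✓; |KH| = 23.20 ✓; ∠KHN = 46.60° ✓; |HN| = 24.80 ✓; ∠(HN, NP) = 90.00° ✓; |NP| = 15.00 ✗.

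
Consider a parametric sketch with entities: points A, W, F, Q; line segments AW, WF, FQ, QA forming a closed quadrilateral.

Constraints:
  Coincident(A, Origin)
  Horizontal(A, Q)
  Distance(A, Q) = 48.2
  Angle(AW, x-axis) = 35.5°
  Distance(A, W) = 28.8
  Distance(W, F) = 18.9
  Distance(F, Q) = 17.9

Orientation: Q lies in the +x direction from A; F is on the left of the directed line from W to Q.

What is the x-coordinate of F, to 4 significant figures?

42.35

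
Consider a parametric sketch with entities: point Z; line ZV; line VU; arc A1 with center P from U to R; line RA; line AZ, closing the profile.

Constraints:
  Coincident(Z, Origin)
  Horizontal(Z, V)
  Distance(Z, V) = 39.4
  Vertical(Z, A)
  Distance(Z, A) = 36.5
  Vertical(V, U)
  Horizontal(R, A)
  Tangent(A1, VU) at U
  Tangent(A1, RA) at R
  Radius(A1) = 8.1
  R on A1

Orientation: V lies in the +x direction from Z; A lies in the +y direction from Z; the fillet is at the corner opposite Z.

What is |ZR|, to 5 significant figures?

48.083

Z is at the origin; Z and V share the same y with |ZV| = 39.4 and V on the +x side, so V = (39.400, 0.0000). ZA is vertical with |ZA| = 36.5 and A on the +y side, so A = (0.0000, 36.500). The virtual corner opposite Z is at (39.400, 36.500). A1 meets VU tangentially, so PU is at right angles to VU and the tangent condition forces PR to be normal to RA, with radius 8.1, so the center P sits 8.1 in from both sides at P = (31.300, 28.400). That places the tangent points at U = (39.400, 28.400) on VU and R = (31.300, 36.500) on RA. Then |ZR| = |R − Z| = 48.083.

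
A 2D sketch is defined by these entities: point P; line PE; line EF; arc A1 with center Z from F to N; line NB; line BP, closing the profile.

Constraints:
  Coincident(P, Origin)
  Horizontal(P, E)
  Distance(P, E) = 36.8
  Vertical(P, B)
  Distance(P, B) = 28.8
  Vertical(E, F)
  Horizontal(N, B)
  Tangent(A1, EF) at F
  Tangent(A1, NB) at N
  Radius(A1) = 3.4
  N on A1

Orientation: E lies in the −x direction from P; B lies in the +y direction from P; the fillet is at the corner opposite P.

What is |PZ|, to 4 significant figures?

41.96

P is at the origin; PE is horizontal with |PE| = 36.8 and E on the −x side, so E = (-36.80, 0.000). P and B share the same x with |PB| = 28.8 and B on the +y side, so B = (0.000, 28.80). The virtual corner opposite P is at (-36.80, 28.80). The tangent condition forces ZF to be normal to EF and tangency of A1 to NB means the radius ZN is perpendicular to NB, with radius 3.4, so the center Z sits 3.4 in from both sides at Z = (-33.40, 25.40). Then |PZ| = |Z − P| = 41.96.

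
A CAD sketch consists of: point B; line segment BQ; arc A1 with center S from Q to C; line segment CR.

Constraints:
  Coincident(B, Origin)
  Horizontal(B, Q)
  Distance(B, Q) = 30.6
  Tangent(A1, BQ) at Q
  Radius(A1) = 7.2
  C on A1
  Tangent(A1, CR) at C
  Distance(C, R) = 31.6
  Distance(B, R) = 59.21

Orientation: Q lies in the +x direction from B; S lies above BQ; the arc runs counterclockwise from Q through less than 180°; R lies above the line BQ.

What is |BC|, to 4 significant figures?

37.67

Checks: B = (0.00, 0.00) ✓; |SQ| = 7.200 ✓; |SC| = 7.200 ✓; ∠(SC, CR) = 90.00° ✓; |CR| = 31.60 ✓; |BR| = 59.21 ✓.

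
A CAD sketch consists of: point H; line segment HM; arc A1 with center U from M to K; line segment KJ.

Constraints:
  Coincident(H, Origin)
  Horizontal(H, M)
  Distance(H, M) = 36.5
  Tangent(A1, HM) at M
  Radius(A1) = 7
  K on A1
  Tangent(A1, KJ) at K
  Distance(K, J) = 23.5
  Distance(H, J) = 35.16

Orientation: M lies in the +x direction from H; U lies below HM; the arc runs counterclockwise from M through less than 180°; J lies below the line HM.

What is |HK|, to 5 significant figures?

30.241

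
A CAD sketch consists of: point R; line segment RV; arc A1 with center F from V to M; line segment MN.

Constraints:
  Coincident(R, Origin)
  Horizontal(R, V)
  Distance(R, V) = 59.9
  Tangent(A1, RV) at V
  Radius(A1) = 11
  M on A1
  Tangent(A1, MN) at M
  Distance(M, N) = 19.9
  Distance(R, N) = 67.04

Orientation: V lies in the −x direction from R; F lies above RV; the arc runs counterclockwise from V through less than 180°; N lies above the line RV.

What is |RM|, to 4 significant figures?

52.21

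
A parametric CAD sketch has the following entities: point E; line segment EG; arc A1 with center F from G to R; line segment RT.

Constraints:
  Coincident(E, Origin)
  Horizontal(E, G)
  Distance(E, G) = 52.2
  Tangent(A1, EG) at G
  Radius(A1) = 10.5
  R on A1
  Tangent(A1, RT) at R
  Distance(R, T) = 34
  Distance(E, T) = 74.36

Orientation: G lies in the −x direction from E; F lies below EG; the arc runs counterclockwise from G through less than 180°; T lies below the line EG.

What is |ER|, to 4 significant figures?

63.71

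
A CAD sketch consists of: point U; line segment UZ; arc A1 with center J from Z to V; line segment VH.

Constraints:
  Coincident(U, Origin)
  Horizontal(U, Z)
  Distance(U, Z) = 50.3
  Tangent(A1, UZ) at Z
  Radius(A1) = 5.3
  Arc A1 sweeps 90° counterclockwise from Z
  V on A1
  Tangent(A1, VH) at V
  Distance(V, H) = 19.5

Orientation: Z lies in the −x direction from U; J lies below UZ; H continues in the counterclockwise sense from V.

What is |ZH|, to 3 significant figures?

25.4

On A1, Z sits at bearing 90° from J; a 90° counterclockwise sweep puts V at bearing 180°, so V = J + 5.3·(cos 180°, sin 180°) = (-55.6, -5.30). The tangent condition forces JV to be normal to VH, so VH runs along (−sin 180°, cos 180°); with |VH| = 19.5, H = (-55.6, -24.8). Then |ZH| = |H − Z| = 25.4.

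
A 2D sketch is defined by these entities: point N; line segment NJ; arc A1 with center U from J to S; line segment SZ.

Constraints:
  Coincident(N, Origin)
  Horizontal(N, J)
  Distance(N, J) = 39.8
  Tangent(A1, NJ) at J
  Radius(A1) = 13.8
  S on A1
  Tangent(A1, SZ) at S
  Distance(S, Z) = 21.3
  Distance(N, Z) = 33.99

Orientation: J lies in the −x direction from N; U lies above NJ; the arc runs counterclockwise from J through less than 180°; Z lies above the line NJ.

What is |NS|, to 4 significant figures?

28.36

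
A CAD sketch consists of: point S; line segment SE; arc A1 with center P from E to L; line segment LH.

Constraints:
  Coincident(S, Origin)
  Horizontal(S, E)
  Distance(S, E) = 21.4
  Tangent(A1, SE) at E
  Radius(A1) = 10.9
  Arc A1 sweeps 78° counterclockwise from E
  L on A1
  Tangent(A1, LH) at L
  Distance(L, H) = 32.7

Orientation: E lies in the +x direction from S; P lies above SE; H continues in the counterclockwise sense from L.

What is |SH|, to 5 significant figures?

56.214

S is at the origin; SE is horizontal with |SE| = 21.4 and E on the +x side, so E = (21.400, 0.0000). A1 meets SE tangentially, so PE is at right angles to SE, so P = E + (0, 10.9) = (21.400, 10.900). On A1, E sits at bearing -90° from P; a 78° counterclockwise sweep puts L at bearing -12°, so L = P + 10.9·(cos -12°, sin -12°) = (32.062, 8.6338). A1 meets LH tangentially, so PL is at right angles to LH, so LH runs along (−sin -12°, cos -12°); with |LH| = 32.7, H = (38.861, 40.619). Then |SH| = |H − S| = 56.214.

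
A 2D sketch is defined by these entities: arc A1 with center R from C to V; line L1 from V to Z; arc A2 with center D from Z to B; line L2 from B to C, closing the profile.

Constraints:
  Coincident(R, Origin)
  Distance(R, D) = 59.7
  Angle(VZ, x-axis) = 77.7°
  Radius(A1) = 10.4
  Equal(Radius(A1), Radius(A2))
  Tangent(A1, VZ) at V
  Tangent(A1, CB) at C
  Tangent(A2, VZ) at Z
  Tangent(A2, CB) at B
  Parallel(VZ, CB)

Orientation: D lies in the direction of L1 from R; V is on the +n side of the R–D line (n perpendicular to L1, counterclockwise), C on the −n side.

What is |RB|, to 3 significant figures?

60.6

The slot axis is L1's direction at 77.7°, so u = (cos 77.7°, sin 77.7°) = (0.213, 0.977) and n = (−sin 77.7°, cos 77.7°) = (-0.977, 0.213). R is at the origin and D lies 59.7 along u from R, so D = 59.7·u = (12.7, 58.3). Tangency of A1 to both parallel lines with radius 10.4 puts V and C at R ± 10.4·n: V = (-10.2, 2.22), C = (10.2, -2.22). Equal radii place Z and B the same way about D: Z = D + 10.4·n = (2.56, 60.5), B = D − 10.4·n = (22.9, 56.1). Then |RB| = |B − R| = 60.6.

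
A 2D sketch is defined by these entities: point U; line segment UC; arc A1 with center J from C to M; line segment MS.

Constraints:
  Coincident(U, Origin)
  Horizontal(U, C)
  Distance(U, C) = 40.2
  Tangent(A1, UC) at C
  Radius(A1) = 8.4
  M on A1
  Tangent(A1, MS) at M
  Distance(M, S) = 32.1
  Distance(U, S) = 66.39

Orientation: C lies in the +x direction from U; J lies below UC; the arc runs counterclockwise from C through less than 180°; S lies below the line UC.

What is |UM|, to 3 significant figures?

36.4

U is at the origin; UC is horizontal with |UC| = 40.2 and C on the +x side, so C = (40.2, 0.00). Tangency of A1 to UC means the radius JC is perpendicular to UC, so J = C + (0, -8.4) = (40.2, -8.40). Since JM ⟂ MS (tangency), |JS| = √(8.4² + 32.1²) = 33.2 regardless of where M sits on A1. So S lies on both circle(U, 66.39) and circle(J, 33.2); the below-UC intersection is S = (54.0, -38.6). M is the foot of the tangent from S: M = (33.7, -13.7).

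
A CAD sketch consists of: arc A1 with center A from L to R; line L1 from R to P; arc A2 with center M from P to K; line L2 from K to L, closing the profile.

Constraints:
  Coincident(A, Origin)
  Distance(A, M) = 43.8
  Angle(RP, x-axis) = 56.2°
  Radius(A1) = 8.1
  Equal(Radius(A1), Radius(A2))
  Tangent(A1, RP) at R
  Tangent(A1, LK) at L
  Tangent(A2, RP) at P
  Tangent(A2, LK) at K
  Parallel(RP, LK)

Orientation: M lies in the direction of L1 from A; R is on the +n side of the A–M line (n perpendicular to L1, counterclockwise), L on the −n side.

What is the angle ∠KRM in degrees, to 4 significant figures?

9.820°

The slot axis is L1's direction at 56.2°, so u = (cos 56.2°, sin 56.2°) = (0.5563, 0.8310) and n = (−sin 56.2°, cos 56.2°) = (-0.8310, 0.5563). A is at the origin and M lies 43.8 along u from A, so M = 43.8·u = (24.37, 36.40). Tangency of A1 to both parallel lines with radius 8.1 puts R and L at A ± 8.1·n: R = (-6.731, 4.506), L = (6.731, -4.506). Equal radii place P and K the same way about M: P = M + 8.1·n = (17.63, 40.90), K = M − 8.1·n = (31.10, 31.89). Then cos ∠KRM = RK·RM / (|RK||RM|), giving 9.820°.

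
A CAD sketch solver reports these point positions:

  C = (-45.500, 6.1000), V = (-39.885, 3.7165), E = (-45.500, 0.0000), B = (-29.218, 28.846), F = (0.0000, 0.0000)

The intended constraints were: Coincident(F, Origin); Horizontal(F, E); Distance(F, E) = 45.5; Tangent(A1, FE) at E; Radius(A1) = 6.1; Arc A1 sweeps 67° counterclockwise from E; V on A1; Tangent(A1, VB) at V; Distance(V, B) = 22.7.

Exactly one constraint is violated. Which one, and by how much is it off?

Distance(V, B) = 22.7 — off by 4.60.

F = (0.00, 0.00) ✓; F.y = 0.00, E.y = 0.00 ✓; |FE| = 45.50 ✓; ∠(CE, EF) = 90.00° ✓; |CE| = 6.100 ✓; bearing(C→V) − bearing(C→E) = 67.00° ✓; |CV| = 6.100 ✓; ∠(CV, VB) = 90.00° ✓; |VB| = 27.30 ✗.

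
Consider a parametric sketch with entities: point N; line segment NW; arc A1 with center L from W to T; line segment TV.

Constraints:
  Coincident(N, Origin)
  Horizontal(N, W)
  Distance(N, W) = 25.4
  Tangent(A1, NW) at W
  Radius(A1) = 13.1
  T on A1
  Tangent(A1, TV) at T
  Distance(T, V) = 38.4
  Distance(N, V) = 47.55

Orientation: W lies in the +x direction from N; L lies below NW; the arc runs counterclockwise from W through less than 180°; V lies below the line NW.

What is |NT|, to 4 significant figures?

16.17

N is at the origin; NW is horizontal with |NW| = 25.4 and W on the +x side, so W = (25.40, 0.000). Since A1 is tangent to NW there, LW ⟂ NW, so L = W + (0, -13.1) = (25.40, -13.10). Since LT ⟂ TV (tangency), |LV| = √(13.1² + 38.4²) = 40.57 regardless of where T sits on A1. So V lies on both circle(N, 47.55) and circle(L, 40.57); the below-NW intersection is V = (3.733, -47.40). T is the foot of the tangent from V: T = (12.66, -10.06).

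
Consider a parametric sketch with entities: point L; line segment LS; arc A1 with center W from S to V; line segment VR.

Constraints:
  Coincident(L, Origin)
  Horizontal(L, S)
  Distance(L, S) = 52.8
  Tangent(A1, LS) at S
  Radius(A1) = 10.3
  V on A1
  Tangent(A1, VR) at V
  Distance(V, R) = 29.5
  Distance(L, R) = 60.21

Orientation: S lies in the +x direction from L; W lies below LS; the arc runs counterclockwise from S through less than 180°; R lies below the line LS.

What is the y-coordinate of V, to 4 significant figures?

-11.02

Checks: |WS| = 10.30 ✓; |WV| = 10.30 ✓; ∠(WV, VR) = 90.00° ✓; |VR| = 29.50 ✓; |LR| = 60.21 ✓.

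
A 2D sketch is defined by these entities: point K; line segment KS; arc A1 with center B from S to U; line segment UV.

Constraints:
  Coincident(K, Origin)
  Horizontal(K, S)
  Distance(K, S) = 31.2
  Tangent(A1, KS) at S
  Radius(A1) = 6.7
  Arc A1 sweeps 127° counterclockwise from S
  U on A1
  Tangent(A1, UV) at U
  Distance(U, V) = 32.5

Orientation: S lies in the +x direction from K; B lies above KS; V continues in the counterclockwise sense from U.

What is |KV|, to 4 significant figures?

40.43

K is at the origin; KS is horizontal with |KS| = 31.2 and S on the +x side, so S = (31.20, 0.000). A1 meets KS tangentially, so BS is at right angles to KS, so B = S + (0, 6.7) = (31.20, 6.700). On A1, S sits at bearing -90° from B; a 127° counterclockwise sweep puts U at bearing 37°, so U = B + 6.7·(cos 37°, sin 37°) = (36.55, 10.73). Tangency of A1 to UV means the radius BU is perpendicular to UV, so UV runs along (−sin 37°, cos 37°); with |UV| = 32.5, V = (16.99, 36.69). Then |KV| = |V − K| = 40.43.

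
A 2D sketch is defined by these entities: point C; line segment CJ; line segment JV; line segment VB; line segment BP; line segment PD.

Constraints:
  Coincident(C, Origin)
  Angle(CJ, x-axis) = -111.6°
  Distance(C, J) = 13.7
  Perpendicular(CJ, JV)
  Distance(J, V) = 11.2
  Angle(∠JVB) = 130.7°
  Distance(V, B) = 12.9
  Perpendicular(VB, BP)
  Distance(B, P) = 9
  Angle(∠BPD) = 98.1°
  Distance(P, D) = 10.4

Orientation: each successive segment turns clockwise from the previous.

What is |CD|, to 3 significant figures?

6.98

VB is perpendicular to BP, so BP runs at 19.1°; with |BP| = 9.0, P = (-11.2, 6.52). ∠BPD = 98.1° gives PD at -62.8° from the x-axis; with |PD| = 10.4, D = (-6.42, -2.73). Then |CD| = |D − C| = 6.98.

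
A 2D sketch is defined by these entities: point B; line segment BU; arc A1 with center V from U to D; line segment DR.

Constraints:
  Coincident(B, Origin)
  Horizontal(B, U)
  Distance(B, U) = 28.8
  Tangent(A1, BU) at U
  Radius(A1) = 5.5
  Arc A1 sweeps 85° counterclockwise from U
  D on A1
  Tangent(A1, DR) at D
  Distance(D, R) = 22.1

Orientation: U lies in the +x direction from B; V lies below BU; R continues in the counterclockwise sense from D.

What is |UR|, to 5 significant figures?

28.032

B is at the origin; B and U share the same y with |BU| = 28.8 and U on the +x side, so U = (28.800, 0.0000). Since A1 is tangent to BU there, VU ⟂ BU, so V = U + (0, -5.5) = (28.800, -5.5000). On A1, U sits at bearing 90° from V; an 85° counterclockwise sweep puts D at bearing 175°, so D = V + 5.5·(cos 175°, sin 175°) = (23.321, -5.0206). A1 meets DR tangentially, so VD is at right angles to DR, so DR runs along (−sin 175°, cos 175°); with |DR| = 22.1, R = (21.395, -27.037). Then |UR| = |R − U| = 28.032.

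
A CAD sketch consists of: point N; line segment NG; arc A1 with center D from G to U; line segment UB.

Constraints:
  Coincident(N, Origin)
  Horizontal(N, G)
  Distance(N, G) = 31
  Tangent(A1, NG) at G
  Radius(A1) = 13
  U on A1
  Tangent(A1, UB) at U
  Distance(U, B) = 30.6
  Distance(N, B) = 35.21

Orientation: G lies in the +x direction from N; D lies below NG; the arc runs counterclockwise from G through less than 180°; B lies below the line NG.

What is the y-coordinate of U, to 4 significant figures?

-7.264

N is at the origin; NG is horizontal with |NG| = 31.0 and G on the +x side, so G = (31.00, 0.000). A1 meets NG tangentially, so DG is at right angles to NG, so D = G + (0, -13) = (31.00, -13.00). Since DU ⟂ UB (tangency), |DB| = √(13.0² + 30.6²) = 33.25 regardless of where U sits on A1. So B lies on both circle(N, 35.21) and circle(D, 33.25); the below-NG intersection is B = (5.832, -34.72). U is the foot of the tangent from B: U = (19.33, -7.264).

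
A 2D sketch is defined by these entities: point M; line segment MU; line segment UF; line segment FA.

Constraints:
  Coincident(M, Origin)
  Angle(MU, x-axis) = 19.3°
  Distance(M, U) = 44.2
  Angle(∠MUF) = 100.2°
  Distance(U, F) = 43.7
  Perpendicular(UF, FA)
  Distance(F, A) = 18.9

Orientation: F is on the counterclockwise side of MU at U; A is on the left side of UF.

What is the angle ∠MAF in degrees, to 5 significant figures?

115.52°

M is at the origin; MU runs at 19.3° with length 44.2, so U = 44.2·(cos 19.3°, sin 19.3°) = (41.716, 14.609). ∠MUF = 100.2°, so UF runs at 19.3° + (180° − 100.2°) = 99.100° from the x-axis; with |UF| = 43.7, F = U + 43.7·(cos 99.100°, sin 99.100°) = (34.804, 57.759). UF ⟂ FA; with |FA| = 18.9 on the left of UF, A = F + 18.9·(-0.98741, -0.15816) = (16.142, 54.770). Then cos ∠MAF = AM·AF / (|AM||AF|), giving 115.52°.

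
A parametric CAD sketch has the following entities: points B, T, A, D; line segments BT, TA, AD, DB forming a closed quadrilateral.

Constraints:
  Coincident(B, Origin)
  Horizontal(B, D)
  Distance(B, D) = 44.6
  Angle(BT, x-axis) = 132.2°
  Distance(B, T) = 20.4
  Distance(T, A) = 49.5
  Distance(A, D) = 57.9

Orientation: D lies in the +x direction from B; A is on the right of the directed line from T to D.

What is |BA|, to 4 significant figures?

33.30

Checks: BT at 132.2° ✓; |TA| = 49.50 ✓; |AD| = 57.90 ✓.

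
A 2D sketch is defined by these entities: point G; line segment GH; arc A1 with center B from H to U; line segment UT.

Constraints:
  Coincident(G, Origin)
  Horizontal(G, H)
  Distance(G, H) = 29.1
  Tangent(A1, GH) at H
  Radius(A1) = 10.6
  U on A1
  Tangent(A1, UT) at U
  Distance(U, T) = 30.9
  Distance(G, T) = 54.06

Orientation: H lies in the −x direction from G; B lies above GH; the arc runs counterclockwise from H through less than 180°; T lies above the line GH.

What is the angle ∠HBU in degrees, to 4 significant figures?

115.2°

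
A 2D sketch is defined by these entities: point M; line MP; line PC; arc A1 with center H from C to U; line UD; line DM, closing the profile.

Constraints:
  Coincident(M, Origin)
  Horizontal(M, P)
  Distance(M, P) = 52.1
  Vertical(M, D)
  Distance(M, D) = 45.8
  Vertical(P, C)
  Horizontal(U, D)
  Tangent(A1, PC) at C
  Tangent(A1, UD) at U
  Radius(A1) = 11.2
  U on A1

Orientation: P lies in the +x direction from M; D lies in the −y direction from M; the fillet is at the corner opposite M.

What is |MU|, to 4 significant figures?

61.40

The virtual corner opposite M is at (52.10, -45.80). Tangency of A1 to PC means the radius HC is perpendicular to PC and A1 meets UD tangentially, so HU is at right angles to UD, with radius 11.2, so the center H sits 11.2 in from both sides at H = (40.90, -34.60). That places the tangent points at C = (52.10, -34.60) on PC and U = (40.90, -45.80) on UD. Then |MU| = |U − M| = 61.40.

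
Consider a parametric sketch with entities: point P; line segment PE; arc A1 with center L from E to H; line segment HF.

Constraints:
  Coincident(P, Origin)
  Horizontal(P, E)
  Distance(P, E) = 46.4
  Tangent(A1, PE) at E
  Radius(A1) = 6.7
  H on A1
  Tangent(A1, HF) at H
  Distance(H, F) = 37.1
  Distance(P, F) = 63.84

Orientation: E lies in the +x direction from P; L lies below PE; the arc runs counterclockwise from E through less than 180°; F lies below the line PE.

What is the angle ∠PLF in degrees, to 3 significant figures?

97.4°

Checks: P.y = 0.00, E.y = 0.00 ✓; |LH| = 6.700 ✓; ∠(LH, HF) = 90.00° ✓; |HF| = 37.10 ✓; |PF| = 63.84 ✓.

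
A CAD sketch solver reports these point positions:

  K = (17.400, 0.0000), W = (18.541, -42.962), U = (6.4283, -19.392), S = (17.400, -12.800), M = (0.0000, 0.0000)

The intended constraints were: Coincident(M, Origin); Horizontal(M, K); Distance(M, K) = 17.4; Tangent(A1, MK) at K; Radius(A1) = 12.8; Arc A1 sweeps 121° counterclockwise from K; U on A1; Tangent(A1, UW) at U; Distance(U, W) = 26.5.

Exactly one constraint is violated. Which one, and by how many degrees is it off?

Tangent(A1, UW) at U — off by 3.80°.

M = (0.00, 0.00) ✓; M.y = 0.00, K.y = 0.00 ✓; |MK| = 17.40 ✓; ∠(SK, KM) = 90.00° ✓; |SK| = 12.80 ✓; bearing(S→U) − bearing(S→K) = 121.0° ✓; |SU| = 12.80 ✓; ∠(SU, UW) = 93.80° ✗; |UW| = 26.50 ✓.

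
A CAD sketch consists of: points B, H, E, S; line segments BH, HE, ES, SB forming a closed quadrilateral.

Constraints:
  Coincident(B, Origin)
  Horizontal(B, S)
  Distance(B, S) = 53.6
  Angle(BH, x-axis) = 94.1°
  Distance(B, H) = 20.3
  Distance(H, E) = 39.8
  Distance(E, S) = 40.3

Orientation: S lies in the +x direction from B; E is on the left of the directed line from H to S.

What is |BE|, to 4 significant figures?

50.21

B is at the origin; BS is horizontal with |BS| = 53.6 and S in +x, so S = (53.6, 0). BH runs at 94.1° with |BH| = 20.3, so H = (-1.451, 20.25). E is determined by |HE| = 39.8 and |ES| = 40.3 together: it lies at the intersection of circle(H, 39.8) and circle(S, 40.3). With |HS| = 58.66, the foot of the radical line on HS is 28.99 from H and the perpendicular offset is √(39.8² − 28.99²) = 27.27. Taking the left-of-HS solution: E = (35.17, 35.84).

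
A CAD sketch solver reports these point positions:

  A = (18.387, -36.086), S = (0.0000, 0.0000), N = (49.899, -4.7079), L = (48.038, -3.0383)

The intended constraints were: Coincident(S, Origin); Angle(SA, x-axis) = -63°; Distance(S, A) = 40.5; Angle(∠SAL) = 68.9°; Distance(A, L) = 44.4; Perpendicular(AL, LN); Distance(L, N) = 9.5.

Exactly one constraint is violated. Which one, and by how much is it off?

Distance(L, N) = 9.5 — off by 7.00.

S = (0.00, 0.00) ✓; SA at -63.00° ✓; |SA| = 40.50 ✓; ∠SAL = 68.90° ✓; |AL| = 44.40 ✓; ∠(AL, LN) = 90.00° ✓; |LN| = 2.500 ✗.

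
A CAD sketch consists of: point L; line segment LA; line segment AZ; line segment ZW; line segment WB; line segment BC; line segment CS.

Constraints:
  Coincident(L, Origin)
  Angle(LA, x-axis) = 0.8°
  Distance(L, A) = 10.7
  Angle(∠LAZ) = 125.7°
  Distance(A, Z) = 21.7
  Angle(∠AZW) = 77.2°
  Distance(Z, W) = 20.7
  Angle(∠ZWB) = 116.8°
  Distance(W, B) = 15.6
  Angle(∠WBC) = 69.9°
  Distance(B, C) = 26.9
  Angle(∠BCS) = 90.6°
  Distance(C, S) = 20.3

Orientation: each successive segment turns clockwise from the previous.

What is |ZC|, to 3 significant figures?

17.1

∠ZWB = 116.8° gives WB at 140° from the x-axis; with |WB| = 15.6, B = (-7.38, -15.7). ∠WBC = 69.9° gives BC at 30.4° from the x-axis; with |BC| = 26.9, C = (15.8, -2.08). Then |ZC| = |C − Z| = 17.1.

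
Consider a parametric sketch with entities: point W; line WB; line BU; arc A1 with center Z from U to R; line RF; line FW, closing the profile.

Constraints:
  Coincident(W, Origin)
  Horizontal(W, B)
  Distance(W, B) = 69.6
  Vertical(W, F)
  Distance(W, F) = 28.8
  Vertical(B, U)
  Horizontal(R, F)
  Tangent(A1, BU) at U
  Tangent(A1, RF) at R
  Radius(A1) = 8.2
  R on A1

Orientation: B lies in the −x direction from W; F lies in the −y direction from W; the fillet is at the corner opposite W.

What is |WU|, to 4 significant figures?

72.58

W is at the origin; WB is horizontal with |WB| = 69.6 and B on the −x side, so B = (-69.60, 0.000). W and F share the same x with |WF| = 28.8 and F on the −y side, so F = (0.000, -28.80). The virtual corner opposite W is at (-69.60, -28.80). Since A1 is tangent to BU there, ZU ⟂ BU and A1 meets RF tangentially, so ZR is at right angles to RF, with radius 8.2, so the center Z sits 8.2 in from both sides at Z = (-61.40, -20.60). That places the tangent points at U = (-69.60, -20.60) on BU and R = (-61.40, -28.80) on RF. Then |WU| = |U − W| = 72.58.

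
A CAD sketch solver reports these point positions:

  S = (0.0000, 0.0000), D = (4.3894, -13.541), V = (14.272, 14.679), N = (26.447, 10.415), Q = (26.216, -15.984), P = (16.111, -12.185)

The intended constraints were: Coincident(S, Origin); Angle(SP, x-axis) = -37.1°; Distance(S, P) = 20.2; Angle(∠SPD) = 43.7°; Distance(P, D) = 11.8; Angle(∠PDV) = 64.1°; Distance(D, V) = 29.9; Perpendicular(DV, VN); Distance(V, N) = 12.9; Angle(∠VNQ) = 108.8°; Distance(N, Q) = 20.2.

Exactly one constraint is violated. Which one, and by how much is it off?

Distance(N, Q) = 20.2 — off by 6.20.

S = (0.00, 0.00) ✓; SP at -37.10° ✓; |SP| = 20.20 ✓; ∠SPD = 43.70° ✓; |PD| = 11.80 ✓; ∠PDV = 64.10° ✓; |DV| = 29.90 ✓; ∠(DV, VN) = 90.00° ✓; |VN| = 12.90 ✓; ∠VNQ = 108.8° ✓; |NQ| = 26.40 ✗.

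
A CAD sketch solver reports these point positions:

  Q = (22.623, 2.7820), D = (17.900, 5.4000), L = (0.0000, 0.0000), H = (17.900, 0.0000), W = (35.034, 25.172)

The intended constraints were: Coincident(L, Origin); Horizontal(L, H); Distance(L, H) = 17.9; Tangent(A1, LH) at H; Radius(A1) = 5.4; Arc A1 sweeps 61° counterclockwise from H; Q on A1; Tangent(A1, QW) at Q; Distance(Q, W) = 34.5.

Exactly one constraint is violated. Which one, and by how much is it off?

Distance(Q, W) = 34.5 — off by 8.90.

L = (0.00, 0.00) ✓; L.y = 0.00, H.y = 0.00 ✓; |LH| = 17.90 ✓; ∠(DH, HL) = 90.00° ✓; |DH| = 5.400 ✓; bearing(D→Q) − bearing(D→H) = 61.00° ✓; |DQ| = 5.400 ✓; ∠(DQ, QW) = 90.00° ✓; |QW| = 25.60 ✗.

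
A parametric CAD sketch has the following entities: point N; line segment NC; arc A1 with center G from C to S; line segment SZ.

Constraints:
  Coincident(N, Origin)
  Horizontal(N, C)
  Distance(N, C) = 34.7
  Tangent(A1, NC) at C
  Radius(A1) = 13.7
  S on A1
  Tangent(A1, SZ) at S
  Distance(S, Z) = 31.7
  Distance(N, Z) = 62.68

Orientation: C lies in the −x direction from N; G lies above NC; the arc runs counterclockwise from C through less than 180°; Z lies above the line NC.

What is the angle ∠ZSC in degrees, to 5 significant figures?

118.36°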